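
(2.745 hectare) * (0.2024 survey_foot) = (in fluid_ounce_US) 5.726e+07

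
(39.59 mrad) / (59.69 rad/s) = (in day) 7.677e-09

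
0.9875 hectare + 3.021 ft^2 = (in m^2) 9875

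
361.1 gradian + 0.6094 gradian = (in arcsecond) 1.172e+06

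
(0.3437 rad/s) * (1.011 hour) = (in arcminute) 4.3e+06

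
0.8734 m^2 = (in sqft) 9.401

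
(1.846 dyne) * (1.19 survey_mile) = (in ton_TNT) 8.45e-12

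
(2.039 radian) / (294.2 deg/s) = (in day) 4.596e-06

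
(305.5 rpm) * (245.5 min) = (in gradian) 3e+07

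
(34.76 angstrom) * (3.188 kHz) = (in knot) 2.154e-05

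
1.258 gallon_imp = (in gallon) 1.511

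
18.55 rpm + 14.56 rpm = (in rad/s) 3.467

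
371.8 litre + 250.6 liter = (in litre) 622.4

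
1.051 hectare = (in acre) 2.597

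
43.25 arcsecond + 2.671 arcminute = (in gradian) 0.06281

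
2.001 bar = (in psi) 29.02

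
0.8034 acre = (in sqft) 3.5e+04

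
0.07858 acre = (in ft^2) 3423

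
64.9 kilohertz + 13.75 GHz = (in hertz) 1.375e+10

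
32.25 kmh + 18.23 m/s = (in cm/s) 2719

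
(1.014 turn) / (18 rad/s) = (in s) 0.354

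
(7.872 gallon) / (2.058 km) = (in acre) 3.578e-09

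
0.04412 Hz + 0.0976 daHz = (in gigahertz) 1.02e-09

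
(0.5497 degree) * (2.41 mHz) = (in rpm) 0.0002208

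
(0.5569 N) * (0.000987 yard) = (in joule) 0.0005026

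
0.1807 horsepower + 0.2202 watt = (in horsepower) 0.181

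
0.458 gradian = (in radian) 0.007194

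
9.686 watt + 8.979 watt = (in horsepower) 0.02503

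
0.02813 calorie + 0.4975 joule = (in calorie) 0.147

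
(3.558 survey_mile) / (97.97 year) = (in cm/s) 0.0001853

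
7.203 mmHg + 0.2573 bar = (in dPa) 2.669e+05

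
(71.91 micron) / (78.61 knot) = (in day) 2.058e-11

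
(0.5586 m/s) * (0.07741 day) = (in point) 1.059e+07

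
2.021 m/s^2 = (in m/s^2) 2.021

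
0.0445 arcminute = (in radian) 1.294e-05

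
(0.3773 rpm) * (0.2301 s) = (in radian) 0.009091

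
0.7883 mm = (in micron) 788.3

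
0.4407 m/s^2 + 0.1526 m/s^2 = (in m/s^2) 0.5933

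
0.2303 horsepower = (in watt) 171.7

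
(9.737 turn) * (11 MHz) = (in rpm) 6.426e+09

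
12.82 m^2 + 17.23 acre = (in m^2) 6.974e+04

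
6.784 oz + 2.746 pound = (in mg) 1.438e+06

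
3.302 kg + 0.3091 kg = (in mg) 3.611e+06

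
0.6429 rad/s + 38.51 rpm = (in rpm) 44.65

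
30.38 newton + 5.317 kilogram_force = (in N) 82.52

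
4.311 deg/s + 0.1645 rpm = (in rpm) 0.883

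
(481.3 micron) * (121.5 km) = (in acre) 0.01445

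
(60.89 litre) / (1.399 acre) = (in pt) 0.03049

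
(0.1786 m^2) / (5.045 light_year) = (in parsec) 1.213e-34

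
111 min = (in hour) 1.85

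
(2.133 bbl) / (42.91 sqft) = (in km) 8.507e-05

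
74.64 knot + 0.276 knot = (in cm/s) 3854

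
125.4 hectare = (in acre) 309.9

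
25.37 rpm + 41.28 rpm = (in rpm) 66.65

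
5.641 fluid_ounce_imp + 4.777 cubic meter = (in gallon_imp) 1051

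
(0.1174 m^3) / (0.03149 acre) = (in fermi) 9.213e+11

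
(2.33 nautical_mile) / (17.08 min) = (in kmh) 15.16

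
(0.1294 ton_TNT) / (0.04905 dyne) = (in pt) 3.129e+18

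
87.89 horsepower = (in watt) 6.554e+04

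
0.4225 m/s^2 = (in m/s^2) 0.4225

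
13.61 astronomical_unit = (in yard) 2.227e+12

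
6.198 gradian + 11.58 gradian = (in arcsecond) 5.76e+04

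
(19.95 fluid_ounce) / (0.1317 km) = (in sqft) 4.822e-05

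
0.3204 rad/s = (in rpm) 3.06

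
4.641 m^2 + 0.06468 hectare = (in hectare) 0.06514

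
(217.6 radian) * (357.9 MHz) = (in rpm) 7.437e+11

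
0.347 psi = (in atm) 0.02361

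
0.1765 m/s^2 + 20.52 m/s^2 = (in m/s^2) 20.7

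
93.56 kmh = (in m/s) 25.99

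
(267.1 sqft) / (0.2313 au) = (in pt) 2.033e-06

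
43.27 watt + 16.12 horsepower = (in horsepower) 16.18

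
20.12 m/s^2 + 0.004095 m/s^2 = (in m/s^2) 20.12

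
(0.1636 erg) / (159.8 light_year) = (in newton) 1.082e-26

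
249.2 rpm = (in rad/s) 26.1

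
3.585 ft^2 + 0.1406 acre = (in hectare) 0.05693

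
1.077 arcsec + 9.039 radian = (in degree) 517.9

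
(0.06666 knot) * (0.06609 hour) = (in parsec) 2.644e-16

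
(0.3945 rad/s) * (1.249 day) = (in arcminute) 1.464e+08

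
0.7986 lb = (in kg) 0.3622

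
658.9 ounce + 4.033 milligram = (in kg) 18.68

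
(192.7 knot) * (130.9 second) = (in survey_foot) 4.257e+04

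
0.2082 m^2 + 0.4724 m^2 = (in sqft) 7.326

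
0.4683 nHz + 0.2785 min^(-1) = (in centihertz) 0.4642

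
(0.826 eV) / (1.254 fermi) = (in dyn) 10.55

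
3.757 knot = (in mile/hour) 4.323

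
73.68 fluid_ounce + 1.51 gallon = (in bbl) 0.04966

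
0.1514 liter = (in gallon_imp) 0.0333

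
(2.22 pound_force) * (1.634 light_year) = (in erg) 1.527e+24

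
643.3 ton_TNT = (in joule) 2.692e+12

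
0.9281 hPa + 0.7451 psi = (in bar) 0.0523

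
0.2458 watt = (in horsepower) 0.0003296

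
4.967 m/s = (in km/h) 17.88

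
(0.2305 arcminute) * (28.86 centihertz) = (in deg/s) 0.001109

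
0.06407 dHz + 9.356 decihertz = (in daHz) 0.0942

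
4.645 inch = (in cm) 11.8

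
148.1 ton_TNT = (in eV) 3.868e+30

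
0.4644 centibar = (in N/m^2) 464.4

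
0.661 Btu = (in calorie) 166.7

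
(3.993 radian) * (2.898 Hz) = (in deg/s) 663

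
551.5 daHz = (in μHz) 5.515e+09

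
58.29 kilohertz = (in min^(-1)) 3.497e+06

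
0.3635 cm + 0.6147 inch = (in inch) 0.7578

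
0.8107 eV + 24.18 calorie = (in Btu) 0.09589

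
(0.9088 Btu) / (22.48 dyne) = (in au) 2.851e-05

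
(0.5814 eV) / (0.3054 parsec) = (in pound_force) 2.222e-36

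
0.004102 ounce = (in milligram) 116.3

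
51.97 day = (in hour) 1247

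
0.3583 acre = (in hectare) 0.145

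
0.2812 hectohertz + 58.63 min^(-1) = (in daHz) 2.91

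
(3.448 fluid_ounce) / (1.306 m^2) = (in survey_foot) 0.0002562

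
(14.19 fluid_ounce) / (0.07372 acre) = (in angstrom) 1.407e+04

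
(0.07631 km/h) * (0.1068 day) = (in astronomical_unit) 1.307e-09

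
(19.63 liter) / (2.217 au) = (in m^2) 5.919e-14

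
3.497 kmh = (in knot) 1.888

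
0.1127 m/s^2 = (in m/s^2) 0.1127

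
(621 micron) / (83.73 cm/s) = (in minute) 1.236e-05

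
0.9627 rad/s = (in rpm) 9.193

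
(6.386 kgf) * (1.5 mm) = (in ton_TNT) 2.245e-11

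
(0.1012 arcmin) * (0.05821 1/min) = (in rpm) 2.727e-07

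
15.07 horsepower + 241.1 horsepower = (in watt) 1.91e+05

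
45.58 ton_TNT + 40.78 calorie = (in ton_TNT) 45.58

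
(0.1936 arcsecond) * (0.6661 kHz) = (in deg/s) 0.03582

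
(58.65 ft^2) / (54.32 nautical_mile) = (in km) 5.416e-08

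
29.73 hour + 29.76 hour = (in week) 0.3541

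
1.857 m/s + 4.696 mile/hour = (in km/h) 14.24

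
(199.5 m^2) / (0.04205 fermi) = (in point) 1.345e+22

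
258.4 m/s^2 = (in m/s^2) 258.4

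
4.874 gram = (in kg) 0.004874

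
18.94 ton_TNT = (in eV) 4.946e+29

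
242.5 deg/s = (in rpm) 40.42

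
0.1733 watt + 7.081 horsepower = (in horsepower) 7.081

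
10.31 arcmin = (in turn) 0.0004773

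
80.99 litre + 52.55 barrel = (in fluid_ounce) 2.852e+05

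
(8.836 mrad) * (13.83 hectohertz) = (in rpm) 116.7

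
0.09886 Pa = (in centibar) 9.886e-05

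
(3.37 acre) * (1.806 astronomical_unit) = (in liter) 3.685e+18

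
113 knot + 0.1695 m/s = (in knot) 113.3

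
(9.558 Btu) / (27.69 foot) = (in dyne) 1.195e+08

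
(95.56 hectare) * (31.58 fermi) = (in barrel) 1.898e-07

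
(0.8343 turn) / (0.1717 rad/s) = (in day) 0.0003534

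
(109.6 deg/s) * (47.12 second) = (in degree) 5164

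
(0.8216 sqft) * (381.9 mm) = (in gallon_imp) 6.412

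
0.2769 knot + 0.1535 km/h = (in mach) 0.0005436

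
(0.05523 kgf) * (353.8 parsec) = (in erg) 5.913e+25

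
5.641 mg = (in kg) 5.641e-06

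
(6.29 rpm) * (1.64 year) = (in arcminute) 1.171e+11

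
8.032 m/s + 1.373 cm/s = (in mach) 0.02363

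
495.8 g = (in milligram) 4.958e+05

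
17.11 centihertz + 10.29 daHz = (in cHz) 1.031e+04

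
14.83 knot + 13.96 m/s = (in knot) 41.97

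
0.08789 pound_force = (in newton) 0.391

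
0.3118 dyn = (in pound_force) 7.01e-07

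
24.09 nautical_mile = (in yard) 4.879e+04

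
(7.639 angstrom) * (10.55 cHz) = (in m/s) 8.059e-11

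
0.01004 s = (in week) 1.66e-08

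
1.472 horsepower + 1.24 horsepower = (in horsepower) 2.712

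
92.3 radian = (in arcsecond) 1.904e+07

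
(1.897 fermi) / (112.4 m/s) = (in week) 2.791e-23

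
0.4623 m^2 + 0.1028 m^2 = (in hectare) 5.651e-05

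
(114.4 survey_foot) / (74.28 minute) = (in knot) 0.01521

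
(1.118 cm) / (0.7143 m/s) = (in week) 2.588e-08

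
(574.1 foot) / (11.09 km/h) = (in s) 56.8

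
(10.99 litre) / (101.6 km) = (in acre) 2.673e-11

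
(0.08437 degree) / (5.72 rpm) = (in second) 0.002458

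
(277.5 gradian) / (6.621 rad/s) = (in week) 1.089e-06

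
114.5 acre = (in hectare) 46.34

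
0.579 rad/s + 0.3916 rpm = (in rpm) 5.921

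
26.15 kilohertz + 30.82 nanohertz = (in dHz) 2.615e+05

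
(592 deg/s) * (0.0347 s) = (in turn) 0.05706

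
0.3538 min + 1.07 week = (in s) 6.472e+05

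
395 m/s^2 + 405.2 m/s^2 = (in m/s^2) 800.2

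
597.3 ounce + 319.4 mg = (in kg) 16.93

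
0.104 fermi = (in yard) 1.137e-16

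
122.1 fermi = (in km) 1.221e-16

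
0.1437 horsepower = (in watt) 107.2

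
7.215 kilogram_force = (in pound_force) 15.91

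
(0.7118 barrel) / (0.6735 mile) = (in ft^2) 0.001124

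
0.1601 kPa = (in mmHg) 1.201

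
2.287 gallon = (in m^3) 0.008657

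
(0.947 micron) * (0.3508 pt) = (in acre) 2.896e-14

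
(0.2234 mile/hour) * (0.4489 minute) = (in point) 7625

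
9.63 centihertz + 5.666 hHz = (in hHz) 5.667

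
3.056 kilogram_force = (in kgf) 3.056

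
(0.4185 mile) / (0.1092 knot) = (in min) 199.8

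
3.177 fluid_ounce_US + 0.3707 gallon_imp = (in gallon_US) 0.47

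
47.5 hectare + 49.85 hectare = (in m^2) 9.735e+05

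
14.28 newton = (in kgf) 1.456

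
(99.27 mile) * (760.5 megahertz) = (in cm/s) 1.215e+16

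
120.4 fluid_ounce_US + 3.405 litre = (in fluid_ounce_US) 235.5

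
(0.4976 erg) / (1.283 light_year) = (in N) 4.099e-24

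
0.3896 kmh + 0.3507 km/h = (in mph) 0.46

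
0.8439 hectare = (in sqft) 9.084e+04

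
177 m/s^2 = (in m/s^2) 177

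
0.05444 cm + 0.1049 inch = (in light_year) 3.392e-19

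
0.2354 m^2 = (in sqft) 2.534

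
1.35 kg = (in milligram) 1.35e+06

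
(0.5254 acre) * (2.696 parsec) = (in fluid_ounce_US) 5.981e+24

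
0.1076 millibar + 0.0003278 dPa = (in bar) 0.0001076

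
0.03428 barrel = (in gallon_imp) 1.199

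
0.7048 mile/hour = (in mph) 0.7048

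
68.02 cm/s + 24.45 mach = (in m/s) 8326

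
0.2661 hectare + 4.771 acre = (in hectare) 2.197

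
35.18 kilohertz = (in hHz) 351.8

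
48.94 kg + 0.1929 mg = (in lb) 107.9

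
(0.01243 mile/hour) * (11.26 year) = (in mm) 1.973e+09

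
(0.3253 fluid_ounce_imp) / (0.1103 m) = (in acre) 2.071e-08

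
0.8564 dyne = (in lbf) 1.925e-06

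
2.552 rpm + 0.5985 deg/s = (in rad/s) 0.2777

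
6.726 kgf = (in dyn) 6.596e+06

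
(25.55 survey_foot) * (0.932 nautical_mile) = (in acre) 3.322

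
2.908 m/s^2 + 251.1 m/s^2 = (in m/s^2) 254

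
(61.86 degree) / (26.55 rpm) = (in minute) 0.006472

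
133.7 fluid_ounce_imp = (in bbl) 0.02389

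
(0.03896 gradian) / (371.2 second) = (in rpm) 1.574e-05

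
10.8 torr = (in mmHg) 10.8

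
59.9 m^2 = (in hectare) 0.00599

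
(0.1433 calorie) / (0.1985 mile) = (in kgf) 0.0001914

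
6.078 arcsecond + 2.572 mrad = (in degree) 0.1491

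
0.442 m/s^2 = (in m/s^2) 0.442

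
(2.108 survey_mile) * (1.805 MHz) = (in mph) 1.37e+10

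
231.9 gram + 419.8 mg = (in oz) 8.195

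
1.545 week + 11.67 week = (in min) 1.332e+05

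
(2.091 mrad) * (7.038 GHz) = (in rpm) 1.405e+08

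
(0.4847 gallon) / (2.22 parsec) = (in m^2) 2.678e-20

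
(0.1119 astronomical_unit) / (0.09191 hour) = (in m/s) 5.059e+07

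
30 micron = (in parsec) 9.722e-22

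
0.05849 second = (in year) 1.855e-09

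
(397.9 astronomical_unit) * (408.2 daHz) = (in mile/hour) 5.435e+17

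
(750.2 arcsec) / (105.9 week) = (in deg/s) 3.254e-09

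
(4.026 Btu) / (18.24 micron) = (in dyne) 2.329e+13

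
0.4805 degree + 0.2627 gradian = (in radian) 0.01251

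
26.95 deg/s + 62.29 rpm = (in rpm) 66.78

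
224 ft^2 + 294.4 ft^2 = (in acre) 0.0119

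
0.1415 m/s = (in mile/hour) 0.3165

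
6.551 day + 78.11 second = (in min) 9435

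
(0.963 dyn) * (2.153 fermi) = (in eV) 0.1294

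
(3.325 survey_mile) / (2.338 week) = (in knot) 0.007356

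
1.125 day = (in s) 9.72e+04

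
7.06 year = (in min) 3.711e+06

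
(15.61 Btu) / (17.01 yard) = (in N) 1059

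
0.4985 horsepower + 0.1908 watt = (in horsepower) 0.4988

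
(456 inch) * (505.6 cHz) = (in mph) 131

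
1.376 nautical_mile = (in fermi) 2.548e+18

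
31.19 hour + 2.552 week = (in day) 19.16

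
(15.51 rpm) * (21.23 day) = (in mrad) 2.979e+09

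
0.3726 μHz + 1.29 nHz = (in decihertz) 3.739e-06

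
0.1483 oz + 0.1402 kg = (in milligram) 1.444e+05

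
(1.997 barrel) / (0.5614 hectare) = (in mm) 0.05655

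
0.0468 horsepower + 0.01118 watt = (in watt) 34.91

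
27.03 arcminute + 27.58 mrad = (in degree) 2.031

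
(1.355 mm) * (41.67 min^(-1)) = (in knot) 0.001829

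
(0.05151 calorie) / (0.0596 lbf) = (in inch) 32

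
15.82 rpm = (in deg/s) 94.92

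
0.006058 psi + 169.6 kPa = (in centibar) 169.6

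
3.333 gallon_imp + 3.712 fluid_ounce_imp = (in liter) 15.26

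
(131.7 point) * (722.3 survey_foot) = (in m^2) 10.23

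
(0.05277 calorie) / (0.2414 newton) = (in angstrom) 9.146e+09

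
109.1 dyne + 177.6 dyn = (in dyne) 286.7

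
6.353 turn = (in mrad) 3.992e+04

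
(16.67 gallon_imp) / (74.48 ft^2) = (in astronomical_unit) 7.321e-14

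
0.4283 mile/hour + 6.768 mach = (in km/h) 8297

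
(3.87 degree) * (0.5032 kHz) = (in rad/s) 33.99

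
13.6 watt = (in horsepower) 0.01824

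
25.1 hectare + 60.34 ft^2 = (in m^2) 2.51e+05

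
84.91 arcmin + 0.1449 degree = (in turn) 0.004334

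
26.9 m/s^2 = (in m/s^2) 26.9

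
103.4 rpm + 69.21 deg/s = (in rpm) 114.9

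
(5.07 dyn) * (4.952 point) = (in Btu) 8.395e-11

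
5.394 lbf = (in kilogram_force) 2.447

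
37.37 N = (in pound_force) 8.401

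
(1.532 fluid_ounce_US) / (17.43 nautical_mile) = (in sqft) 1.511e-08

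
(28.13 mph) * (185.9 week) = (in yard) 1.546e+09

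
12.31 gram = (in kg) 0.01231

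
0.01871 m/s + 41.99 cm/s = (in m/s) 0.4386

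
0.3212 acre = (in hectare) 0.13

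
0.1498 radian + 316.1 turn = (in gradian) 1.264e+05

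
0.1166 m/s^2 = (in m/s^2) 0.1166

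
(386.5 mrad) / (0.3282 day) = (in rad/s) 1.363e-05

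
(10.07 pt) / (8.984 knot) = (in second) 0.0007686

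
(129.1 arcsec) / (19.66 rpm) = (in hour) 8.445e-08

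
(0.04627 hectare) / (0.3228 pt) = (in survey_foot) 1.333e+07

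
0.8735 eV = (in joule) 1.4e-19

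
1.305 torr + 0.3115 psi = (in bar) 0.02322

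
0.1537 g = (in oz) 0.005422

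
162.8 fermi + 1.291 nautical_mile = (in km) 2.391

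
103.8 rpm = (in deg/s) 622.8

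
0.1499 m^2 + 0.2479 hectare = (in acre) 0.6126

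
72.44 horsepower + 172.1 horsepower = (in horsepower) 244.5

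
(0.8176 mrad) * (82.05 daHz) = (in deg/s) 38.44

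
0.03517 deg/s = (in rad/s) 0.0006138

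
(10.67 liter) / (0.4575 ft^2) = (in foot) 0.8236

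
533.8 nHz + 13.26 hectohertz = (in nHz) 1.326e+12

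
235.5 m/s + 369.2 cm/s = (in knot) 465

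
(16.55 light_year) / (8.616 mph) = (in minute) 6.775e+14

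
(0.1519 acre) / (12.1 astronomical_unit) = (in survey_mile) 2.11e-13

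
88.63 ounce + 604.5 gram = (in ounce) 110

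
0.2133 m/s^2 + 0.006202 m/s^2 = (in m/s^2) 0.2195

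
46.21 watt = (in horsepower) 0.06197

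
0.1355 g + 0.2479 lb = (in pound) 0.2482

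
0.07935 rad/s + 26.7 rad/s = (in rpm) 255.7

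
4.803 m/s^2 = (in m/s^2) 4.803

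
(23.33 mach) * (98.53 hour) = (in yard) 3.082e+09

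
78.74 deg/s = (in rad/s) 1.374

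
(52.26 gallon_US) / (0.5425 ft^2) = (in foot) 12.88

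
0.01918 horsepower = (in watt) 14.3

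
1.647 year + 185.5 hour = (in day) 608.9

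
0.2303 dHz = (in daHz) 0.002303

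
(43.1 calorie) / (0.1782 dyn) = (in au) 0.0006765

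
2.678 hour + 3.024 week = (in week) 3.04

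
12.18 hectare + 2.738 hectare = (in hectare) 14.92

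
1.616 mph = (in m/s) 0.7224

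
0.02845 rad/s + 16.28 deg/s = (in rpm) 2.985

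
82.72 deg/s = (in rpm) 13.79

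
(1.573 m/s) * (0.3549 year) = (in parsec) 5.705e-10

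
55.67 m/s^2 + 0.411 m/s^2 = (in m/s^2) 56.08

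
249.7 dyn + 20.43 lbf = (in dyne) 9.088e+06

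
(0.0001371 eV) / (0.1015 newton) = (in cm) 2.164e-20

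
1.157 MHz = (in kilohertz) 1157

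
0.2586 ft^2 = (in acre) 5.937e-06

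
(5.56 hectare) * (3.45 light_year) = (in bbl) 1.141e+22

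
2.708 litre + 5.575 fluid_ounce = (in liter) 2.873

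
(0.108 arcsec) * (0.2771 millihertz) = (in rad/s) 1.451e-10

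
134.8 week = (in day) 943.6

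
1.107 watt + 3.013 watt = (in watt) 4.12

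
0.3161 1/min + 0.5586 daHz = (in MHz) 5.591e-06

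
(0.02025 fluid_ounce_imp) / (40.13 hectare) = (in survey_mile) 8.909e-16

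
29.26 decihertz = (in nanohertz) 2.926e+09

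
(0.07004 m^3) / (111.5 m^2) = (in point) 1.781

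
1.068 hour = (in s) 3845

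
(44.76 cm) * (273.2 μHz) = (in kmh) 0.0004402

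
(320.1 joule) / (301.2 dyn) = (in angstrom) 1.063e+15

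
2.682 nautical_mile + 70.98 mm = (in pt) 1.408e+07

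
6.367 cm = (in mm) 63.67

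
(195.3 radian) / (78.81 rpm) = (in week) 3.913e-05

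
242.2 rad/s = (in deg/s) 1.388e+04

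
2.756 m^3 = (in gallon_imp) 606.2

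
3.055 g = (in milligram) 3055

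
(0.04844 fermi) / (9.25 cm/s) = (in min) 8.728e-18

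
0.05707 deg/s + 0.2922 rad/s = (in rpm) 2.8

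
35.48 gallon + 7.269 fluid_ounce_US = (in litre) 134.5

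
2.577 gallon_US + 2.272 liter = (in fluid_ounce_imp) 423.3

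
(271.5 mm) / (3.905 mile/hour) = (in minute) 0.002592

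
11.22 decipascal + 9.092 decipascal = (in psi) 0.0002946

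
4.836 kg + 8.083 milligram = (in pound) 10.66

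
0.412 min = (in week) 4.087e-05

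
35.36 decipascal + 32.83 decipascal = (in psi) 0.000989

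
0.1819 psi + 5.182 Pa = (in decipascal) 1.259e+04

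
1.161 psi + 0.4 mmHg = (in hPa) 80.58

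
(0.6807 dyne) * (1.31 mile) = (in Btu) 1.36e-05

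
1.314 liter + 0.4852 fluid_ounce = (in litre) 1.328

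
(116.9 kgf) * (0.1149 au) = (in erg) 1.971e+20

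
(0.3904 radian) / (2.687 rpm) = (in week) 2.294e-06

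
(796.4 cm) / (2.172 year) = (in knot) 2.26e-07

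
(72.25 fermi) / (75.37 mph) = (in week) 3.546e-21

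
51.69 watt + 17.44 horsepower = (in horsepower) 17.51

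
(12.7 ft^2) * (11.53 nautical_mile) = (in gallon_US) 6.656e+06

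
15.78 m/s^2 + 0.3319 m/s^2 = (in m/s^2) 16.11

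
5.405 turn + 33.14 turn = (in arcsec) 4.995e+07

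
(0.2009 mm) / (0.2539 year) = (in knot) 4.877e-11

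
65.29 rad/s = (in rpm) 623.5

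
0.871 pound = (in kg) 0.3951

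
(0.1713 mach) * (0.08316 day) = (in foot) 1.375e+06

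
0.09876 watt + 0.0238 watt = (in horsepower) 0.0001644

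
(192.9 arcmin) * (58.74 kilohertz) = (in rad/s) 3296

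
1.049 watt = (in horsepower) 0.001407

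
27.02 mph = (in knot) 23.48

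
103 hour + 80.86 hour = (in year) 0.02099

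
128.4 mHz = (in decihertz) 1.284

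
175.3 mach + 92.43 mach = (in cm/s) 9.116e+06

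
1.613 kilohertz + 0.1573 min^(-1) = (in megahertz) 0.001613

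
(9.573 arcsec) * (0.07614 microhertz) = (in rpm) 3.374e-11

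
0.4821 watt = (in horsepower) 0.0006465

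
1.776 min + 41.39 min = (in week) 0.004282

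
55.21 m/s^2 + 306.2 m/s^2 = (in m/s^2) 361.4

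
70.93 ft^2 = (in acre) 0.001628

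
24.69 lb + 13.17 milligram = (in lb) 24.69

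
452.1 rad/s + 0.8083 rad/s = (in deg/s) 2.595e+04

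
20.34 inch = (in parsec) 1.674e-17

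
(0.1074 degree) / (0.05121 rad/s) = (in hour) 1.017e-05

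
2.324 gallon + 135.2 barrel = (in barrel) 135.3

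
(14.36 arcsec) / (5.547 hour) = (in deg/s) 1.998e-07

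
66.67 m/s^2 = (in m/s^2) 66.67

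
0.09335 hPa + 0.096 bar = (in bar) 0.09609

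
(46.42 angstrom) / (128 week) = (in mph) 1.341e-16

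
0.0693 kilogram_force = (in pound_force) 0.1528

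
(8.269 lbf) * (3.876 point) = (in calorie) 0.01202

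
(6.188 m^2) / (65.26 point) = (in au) 1.797e-09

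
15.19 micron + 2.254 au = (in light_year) 3.564e-05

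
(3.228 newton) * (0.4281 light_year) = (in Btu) 1.239e+13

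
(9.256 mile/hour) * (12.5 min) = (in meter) 3103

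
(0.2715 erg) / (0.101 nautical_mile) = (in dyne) 1.451e-05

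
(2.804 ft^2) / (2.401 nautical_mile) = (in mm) 0.05858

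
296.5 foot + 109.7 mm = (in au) 6.048e-10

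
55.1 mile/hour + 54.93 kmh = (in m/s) 39.89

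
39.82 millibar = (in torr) 29.87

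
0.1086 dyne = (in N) 1.086e-06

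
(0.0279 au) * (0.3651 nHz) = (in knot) 2.962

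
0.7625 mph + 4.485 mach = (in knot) 2969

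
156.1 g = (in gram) 156.1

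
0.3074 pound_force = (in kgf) 0.1394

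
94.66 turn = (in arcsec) 1.227e+08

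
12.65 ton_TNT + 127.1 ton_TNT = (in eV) 3.649e+30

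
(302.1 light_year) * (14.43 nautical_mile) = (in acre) 1.887e+19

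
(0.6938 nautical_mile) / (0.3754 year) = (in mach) 3.188e-07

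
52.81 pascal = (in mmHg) 0.3961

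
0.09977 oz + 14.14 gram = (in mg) 1.697e+04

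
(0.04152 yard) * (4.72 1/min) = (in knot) 0.005806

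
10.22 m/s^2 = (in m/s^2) 10.22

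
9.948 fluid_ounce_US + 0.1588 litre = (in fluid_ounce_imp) 15.94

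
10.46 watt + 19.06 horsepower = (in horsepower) 19.07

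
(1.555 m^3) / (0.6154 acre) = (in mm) 0.6244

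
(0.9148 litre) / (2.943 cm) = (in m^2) 0.03108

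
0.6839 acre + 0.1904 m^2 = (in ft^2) 2.979e+04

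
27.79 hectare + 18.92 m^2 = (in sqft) 2.991e+06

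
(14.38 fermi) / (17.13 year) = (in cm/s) 2.662e-21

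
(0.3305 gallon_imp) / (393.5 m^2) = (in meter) 3.818e-06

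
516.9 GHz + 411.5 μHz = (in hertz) 5.169e+11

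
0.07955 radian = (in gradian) 5.064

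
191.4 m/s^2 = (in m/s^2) 191.4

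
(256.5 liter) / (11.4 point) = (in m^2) 63.78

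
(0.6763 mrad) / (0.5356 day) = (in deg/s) 8.374e-07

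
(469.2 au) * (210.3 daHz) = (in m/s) 1.476e+17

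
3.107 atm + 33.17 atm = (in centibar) 3676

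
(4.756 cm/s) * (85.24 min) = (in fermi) 2.432e+17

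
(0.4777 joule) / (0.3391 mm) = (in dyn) 1.409e+08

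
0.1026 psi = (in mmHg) 5.306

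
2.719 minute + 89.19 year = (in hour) 7.813e+05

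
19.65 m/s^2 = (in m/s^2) 19.65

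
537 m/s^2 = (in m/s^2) 537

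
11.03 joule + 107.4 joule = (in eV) 7.392e+20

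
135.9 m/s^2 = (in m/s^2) 135.9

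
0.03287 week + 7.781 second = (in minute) 331.5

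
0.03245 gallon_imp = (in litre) 0.1475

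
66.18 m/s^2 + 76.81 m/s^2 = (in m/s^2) 143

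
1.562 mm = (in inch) 0.0615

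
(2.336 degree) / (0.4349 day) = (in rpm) 1.036e-05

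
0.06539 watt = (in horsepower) 8.769e-05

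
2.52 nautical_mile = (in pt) 1.323e+07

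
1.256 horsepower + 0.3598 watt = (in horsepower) 1.256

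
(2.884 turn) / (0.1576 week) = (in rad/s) 0.0001901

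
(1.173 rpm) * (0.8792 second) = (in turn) 0.01719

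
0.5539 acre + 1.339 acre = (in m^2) 7660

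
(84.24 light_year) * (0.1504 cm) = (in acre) 2.962e+11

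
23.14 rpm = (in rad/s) 2.423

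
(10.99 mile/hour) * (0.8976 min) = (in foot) 868.1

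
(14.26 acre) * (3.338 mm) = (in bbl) 1212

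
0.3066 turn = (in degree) 110.4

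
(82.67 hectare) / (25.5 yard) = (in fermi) 3.545e+19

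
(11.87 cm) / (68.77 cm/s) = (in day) 1.998e-06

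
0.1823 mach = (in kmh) 223.5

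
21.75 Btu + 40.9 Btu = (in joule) 6.61e+04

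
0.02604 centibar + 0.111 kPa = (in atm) 0.001352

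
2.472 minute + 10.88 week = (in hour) 1828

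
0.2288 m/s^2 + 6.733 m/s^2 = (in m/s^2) 6.962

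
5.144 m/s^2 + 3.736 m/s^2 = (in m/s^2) 8.88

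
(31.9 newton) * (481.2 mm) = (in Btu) 0.01455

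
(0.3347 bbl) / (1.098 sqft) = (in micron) 5.217e+05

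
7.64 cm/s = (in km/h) 0.275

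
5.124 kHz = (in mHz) 5.124e+06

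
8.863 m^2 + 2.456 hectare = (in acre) 6.071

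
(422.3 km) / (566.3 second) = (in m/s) 745.7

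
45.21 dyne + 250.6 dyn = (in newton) 0.002958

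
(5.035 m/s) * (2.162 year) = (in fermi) 3.433e+23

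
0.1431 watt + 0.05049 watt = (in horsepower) 0.0002596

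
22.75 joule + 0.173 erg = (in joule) 22.75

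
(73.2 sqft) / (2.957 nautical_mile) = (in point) 3.52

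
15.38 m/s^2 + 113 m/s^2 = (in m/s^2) 128.4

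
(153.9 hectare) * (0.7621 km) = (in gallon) 3.098e+11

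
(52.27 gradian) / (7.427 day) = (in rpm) 1.222e-05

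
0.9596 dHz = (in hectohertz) 0.0009596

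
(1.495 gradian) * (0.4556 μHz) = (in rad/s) 1.07e-08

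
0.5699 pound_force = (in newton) 2.535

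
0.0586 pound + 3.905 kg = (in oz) 138.7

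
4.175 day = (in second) 3.607e+05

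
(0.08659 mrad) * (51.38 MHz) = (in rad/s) 4449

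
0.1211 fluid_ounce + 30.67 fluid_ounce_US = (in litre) 0.9106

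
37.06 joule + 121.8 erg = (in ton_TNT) 8.858e-09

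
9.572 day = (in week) 1.367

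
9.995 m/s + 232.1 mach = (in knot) 1.536e+05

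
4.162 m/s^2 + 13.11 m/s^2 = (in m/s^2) 17.27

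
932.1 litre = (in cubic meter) 0.9321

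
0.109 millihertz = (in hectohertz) 1.09e-06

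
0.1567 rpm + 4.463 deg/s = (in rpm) 0.9005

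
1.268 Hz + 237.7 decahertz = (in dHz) 2.378e+04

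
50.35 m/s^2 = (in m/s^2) 50.35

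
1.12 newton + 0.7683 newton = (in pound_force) 0.4245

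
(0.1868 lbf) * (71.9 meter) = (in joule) 59.74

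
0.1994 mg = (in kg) 1.994e-07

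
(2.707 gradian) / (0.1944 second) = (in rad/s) 0.2187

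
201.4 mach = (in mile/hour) 1.534e+05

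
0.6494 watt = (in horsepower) 0.0008709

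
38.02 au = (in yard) 6.22e+12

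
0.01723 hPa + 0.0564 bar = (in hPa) 56.42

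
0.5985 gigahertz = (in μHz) 5.985e+14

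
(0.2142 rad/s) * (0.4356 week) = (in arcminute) 1.94e+08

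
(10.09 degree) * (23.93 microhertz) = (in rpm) 4.024e-05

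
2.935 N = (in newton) 2.935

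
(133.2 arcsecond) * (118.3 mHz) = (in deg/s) 0.004377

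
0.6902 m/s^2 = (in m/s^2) 0.6902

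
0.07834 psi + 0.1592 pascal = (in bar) 0.005403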